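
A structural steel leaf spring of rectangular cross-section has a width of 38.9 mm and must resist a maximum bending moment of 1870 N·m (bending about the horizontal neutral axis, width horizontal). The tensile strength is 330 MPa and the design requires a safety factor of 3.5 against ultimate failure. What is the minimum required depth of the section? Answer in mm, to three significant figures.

h = 55.3 mm

σ_allow = 330/3.5 = 94.29 MPa.
For a rectangular section σ = 6M/(bh²), so h² = 6M/(b σ_allow) = 6×1870000/(38.9×94.29) = 3059 mm².
h = 55.31 mm.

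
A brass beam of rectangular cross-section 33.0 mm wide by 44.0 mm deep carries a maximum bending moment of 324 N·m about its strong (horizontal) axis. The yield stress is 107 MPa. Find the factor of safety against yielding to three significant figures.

Section modulus S = bh²/6 = 33.0×44.0²/6 = 10650 mm³.
σ = M/S = 324000/10650 = 30.43 MPa.
n = 107/30.43 = 3.516.

n = 3.52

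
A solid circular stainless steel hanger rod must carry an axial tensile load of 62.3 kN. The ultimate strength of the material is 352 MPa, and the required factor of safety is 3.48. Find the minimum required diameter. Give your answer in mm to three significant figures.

d = 28.0 mm

Allowable stress σ_allow = 352/3.48 = 101.1 MPa.
Required area A = F/σ_allow = 62300/101.1 = 615.9 mm².
A = πd²/4 → d = √(4A/π) = 28.00 mm.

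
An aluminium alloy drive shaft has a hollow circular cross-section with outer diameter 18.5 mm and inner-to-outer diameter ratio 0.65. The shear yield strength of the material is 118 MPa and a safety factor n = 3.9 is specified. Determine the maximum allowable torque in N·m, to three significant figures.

τ_allow = 118/3.9 = 30.26 MPa.
For a hollow shaft T_allow = τ_allow·πd_o³(1−k⁴)/16 with 1−k⁴ = 0.8215, so πd_o³(1−k⁴)/16 = 1021 mm³.
T_allow = 30.26×1021 = 30900 N·mm = 30.90 N·m.

T_allow = 30.9 N·m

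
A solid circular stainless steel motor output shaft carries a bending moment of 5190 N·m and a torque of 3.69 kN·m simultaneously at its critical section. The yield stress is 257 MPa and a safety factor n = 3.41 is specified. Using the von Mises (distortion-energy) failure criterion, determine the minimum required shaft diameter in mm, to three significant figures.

d = 93.7 mm

σ_allow = σ_y/n = 257/3.41 = 75.37 MPa.
For a solid shaft σ_b = 32M/(πd³) and τ = 16T/(πd³), so the von Mises stress is σ' = (16/πd³)·√(4M²+3T²).
√(4M²+3T²) = √(4×(5.190×10^6)² + 3×(3.690×10^6)²) = 1.219×10^7 N·mm.
d³ = 16×1.219×10^7/(π×75.37) = 823700 mm³.
d = 93.74 mm.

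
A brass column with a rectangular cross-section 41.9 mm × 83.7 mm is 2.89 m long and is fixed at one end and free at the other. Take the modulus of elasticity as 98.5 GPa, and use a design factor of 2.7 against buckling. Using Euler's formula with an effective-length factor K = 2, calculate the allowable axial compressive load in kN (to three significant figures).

P_allow = 5.53 kN

Buckling occurs about the weak axis: I_min = h·b³/12 = 83.7×41.9³/12 = 513100 mm⁴ (b = 41.9 mm is the smaller dimension).
Effective length L_e = KL = 2×2.89 m = 5780 mm.
Euler critical load P_cr = π²EI/L_e² = π²×98500×513100/5780² = 14930 N.
P_allow = P_cr/n = 14930/2.7 = 5530 N.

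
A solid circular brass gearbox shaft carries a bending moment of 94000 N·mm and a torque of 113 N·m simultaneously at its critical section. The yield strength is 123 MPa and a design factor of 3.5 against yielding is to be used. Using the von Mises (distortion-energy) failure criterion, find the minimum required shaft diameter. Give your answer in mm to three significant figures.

d = 34.0 mm

σ_allow = σ_y/n = 123/3.5 = 35.14 MPa.
For a solid shaft σ_b = 32M/(πd³) and τ = 16T/(πd³), so the von Mises stress is σ' = (16/πd³)·√(4M²+3T²).
√(4M²+3T²) = √(4×(94000)² + 3×(113000)²) = 271400 N·mm.
d³ = 16×271400/(π×35.14) = 39330 mm³.
d = 34.01 mm.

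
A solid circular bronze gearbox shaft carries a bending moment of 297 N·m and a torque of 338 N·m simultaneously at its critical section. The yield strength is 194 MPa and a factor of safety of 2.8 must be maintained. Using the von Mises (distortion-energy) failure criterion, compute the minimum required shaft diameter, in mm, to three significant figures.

σ_allow = σ_y/n = 194/2.8 = 69.29 MPa.
For a solid shaft σ_b = 32M/(πd³) and τ = 16T/(πd³), so the von Mises stress is σ' = (16/πd³)·√(4M²+3T²).
√(4M²+3T²) = √(4×(297000)² + 3×(338000)²) = 834000 N·mm.
d³ = 16×834000/(π×69.29) = 61310 mm³.
d = 39.43 mm.

d = 39.4 mm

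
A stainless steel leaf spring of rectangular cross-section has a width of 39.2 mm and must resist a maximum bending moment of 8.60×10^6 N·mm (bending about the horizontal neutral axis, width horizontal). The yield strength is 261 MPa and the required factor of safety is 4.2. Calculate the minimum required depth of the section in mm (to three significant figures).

σ_allow = 261/4.2 = 62.14 MPa.
For a rectangular section σ = 6M/(bh²), so h² = 6M/(b σ_allow) = 6×8600000/(39.2×62.14) = 21180 mm².
h = 145.5 mm.

h = 146 mm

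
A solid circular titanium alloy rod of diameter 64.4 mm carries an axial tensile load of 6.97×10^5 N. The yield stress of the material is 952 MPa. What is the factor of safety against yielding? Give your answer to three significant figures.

A = πd²/4 = 3257 mm².
σ = F/A = 697000/3257 = 214.0 MPa.
n = 952/214.0 = 4.449.

n = 4.45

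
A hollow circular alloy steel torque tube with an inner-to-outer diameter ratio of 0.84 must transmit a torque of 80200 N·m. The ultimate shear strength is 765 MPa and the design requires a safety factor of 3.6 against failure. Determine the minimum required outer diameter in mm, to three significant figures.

d_o = 156 mm

τ_allow = 765/3.6 = 212.5 MPa.
For a hollow shaft τ = 16T/[πd_o³(1−k⁴)] with k = 0.84, so 1−k⁴ = 0.5021.
d_o³ = 16T/[π τ_allow (1−k⁴)] = 16×8.0200×10^7/(π×212.5×0.5021) = 3.828×10^6 mm³.
d_o = 156.4 mm.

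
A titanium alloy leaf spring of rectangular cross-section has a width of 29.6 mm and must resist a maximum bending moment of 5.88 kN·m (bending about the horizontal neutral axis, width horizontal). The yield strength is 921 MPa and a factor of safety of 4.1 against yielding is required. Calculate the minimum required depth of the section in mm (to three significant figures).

σ_allow = 921/4.1 = 224.6 MPa.
For a rectangular section σ = 6M/(bh²), so h² = 6M/(b σ_allow) = 6×5880000/(29.6×224.6) = 5306 mm².
h = 72.84 mm.

h = 72.8 mm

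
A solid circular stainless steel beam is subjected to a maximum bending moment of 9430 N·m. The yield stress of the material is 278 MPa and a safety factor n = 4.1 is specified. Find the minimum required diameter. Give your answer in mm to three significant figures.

d = 112 mm

σ_allow = 278/4.1 = 67.80 MPa.
For a solid circular section σ = 32M/(πd³), so d³ = 32M/(π σ_allow) = 32×9430000/(π×67.80) = 1.417×10^6 mm³.
d = 112.3 mm.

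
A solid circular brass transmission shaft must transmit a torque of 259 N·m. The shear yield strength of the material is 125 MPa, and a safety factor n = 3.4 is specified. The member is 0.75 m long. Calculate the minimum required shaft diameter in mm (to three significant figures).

Allowable shear stress τ_allow = 125/3.4 = 36.76 MPa.
For a solid shaft τ = 16T/(πd³), so d³ = 16T/(π τ_allow) = 16×259000/(π×36.76) = 35880 mm³.
d = (35880)^(1/3) = 32.98 mm.

d = 33.0 mm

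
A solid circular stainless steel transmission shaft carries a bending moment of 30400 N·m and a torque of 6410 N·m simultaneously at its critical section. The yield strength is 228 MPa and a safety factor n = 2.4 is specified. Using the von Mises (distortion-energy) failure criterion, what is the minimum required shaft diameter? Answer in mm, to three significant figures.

σ_allow = σ_y/n = 228/2.4 = 95.00 MPa.
For a solid shaft σ_b = 32M/(πd³) and τ = 16T/(πd³), so the von Mises stress is σ' = (16/πd³)·√(4M²+3T²).
√(4M²+3T²) = √(4×(3.040×10^7)² + 3×(6.410×10^6)²) = 6.181×10^7 N·mm.
d³ = 16×6.181×10^7/(π×95.00) = 3.313×10^6 mm³.
d = 149.1 mm.

d = 149 mm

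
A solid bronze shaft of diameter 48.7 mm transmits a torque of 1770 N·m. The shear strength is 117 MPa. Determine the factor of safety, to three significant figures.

n = 1.50

τ = 16T/(πd³) = 16×1770000/(π×48.7³) = 78.05 MPa.
n = τ_limit/τ = 117/78.05 = 1.499.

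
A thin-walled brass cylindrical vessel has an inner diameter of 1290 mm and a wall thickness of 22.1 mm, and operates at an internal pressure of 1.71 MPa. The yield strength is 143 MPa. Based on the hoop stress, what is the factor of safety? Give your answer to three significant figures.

n = 2.87

σ_h = pD/(2t) = 1.71×1290/(2×22.1) = 49.91 MPa.
n = 143/49.91 = 2.865.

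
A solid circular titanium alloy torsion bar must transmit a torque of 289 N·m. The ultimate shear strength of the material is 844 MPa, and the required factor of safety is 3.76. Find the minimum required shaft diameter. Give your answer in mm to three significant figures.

d = 18.7 mm

Allowable shear stress τ_allow = 844/3.76 = 224.5 MPa.
For a solid shaft τ = 16T/(πd³), so d³ = 16T/(π τ_allow) = 16×289000/(π×224.5) = 6557 mm³.
d = (6557)^(1/3) = 18.72 mm.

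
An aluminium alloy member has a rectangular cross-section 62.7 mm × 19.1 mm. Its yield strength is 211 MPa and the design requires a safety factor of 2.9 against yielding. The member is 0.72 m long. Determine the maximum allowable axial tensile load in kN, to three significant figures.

F_allow = 87.1 kN

σ_allow = 211/2.9 = 72.76 MPa.
A = 62.7×19.1 = 1198 mm².
F_allow = σ_allow × A = 72.76×1198 = 87130 N.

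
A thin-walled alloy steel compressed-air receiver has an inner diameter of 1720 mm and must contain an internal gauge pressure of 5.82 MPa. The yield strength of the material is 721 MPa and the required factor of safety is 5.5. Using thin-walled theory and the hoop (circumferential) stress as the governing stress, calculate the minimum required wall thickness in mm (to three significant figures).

σ_allow = 721/5.5 = 131.1 MPa.
Hoop stress σ_h = pD/(2t), so t = pD/(2σ_allow) = 5.82×1720/(2×131.1) = 38.18 mm.

t = 38.2 mm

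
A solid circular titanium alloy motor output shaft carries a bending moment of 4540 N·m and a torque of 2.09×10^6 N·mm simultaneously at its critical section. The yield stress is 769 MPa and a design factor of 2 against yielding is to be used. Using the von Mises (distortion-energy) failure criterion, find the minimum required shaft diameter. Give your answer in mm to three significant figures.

σ_allow = σ_y/n = 769/2 = 384.5 MPa.
For a solid shaft σ_b = 32M/(πd³) and τ = 16T/(πd³), so the von Mises stress is σ' = (16/πd³)·√(4M²+3T²).
√(4M²+3T²) = √(4×(4.540×10^6)² + 3×(2.090×10^6)²) = 9.775×10^6 N·mm.
d³ = 16×9.775×10^6/(π×384.5) = 129500 mm³.
d = 50.59 mm.

d = 50.6 mm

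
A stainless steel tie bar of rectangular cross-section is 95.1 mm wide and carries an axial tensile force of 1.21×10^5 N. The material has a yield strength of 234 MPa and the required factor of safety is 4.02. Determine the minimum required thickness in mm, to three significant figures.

t = 21.9 mm

σ_allow = 234/4.02 = 58.21 MPa.
Required area A = F/σ_allow = 121000/58.21 = 2079 mm².
t = A/w = 2079/95.1 = 21.86 mm.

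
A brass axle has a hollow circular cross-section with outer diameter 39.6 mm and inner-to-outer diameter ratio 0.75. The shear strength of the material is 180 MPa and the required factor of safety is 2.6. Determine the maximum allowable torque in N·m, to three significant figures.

τ_allow = 180/2.6 = 69.23 MPa.
For a hollow shaft T_allow = τ_allow·πd_o³(1−k⁴)/16 with 1−k⁴ = 0.6836, so πd_o³(1−k⁴)/16 = 8335 mm³.
T_allow = 69.23×8335 = 577000 N·mm = 577.0 N·m.

T_allow = 577 N·m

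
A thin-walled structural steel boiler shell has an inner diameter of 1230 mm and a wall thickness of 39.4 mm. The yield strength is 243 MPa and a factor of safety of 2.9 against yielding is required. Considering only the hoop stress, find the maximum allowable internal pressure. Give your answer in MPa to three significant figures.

σ_allow = 243/2.9 = 83.79 MPa.
σ_h = pD/(2t) → p_allow = 2σ_allow t/D = 2×83.79×39.4/1230 = 5.368 MPa.

p_allow = 5.37 MPa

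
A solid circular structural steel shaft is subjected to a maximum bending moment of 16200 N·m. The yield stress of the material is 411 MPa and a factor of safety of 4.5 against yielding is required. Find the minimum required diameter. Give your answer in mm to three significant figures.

d = 122 mm

σ_allow = 411/4.5 = 91.33 MPa.
For a solid circular section σ = 32M/(πd³), so d³ = 32M/(π σ_allow) = 32×1.6200×10^7/(π×91.33) = 1.807×10^6 mm³.
d = 121.8 mm.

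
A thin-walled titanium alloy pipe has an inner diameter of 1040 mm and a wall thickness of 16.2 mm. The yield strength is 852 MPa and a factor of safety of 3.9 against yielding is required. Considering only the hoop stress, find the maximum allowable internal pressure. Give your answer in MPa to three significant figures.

σ_allow = 852/3.9 = 218.5 MPa.
σ_h = pD/(2t) → p_allow = 2σ_allow t/D = 2×218.5×16.2/1040 = 6.806 MPa.

p_allow = 6.81 MPa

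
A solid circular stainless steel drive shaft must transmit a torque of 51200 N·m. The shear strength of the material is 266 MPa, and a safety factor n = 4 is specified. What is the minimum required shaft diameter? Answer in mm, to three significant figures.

Allowable shear stress τ_allow = 266/4 = 66.50 MPa.
For a solid shaft τ = 16T/(πd³), so d³ = 16T/(π τ_allow) = 16×5.1200×10^7/(π×66.50) = 3.921×10^6 mm³.
d = (3.921×10^6)^(1/3) = 157.7 mm.

d = 158 mm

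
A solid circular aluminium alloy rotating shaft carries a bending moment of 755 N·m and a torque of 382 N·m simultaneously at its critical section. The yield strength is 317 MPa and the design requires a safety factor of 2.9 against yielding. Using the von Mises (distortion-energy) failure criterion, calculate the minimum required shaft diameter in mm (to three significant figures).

σ_allow = σ_y/n = 317/2.9 = 109.3 MPa.
For a solid shaft σ_b = 32M/(πd³) and τ = 16T/(πd³), so the von Mises stress is σ' = (16/πd³)·√(4M²+3T²).
√(4M²+3T²) = √(4×(755000)² + 3×(382000)²) = 1.649×10^6 N·mm.
d³ = 16×1.649×10^6/(π×109.3) = 76810 mm³.
d = 42.51 mm.

d = 42.5 mm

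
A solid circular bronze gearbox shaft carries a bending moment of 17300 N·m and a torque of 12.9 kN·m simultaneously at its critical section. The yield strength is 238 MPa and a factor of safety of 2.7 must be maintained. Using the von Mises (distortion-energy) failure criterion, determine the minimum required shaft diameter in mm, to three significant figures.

σ_allow = σ_y/n = 238/2.7 = 88.15 MPa.
For a solid shaft σ_b = 32M/(πd³) and τ = 16T/(πd³), so the von Mises stress is σ' = (16/πd³)·√(4M²+3T²).
√(4M²+3T²) = √(4×(1.730×10^7)² + 3×(1.290×10^7)²) = 4.119×10^7 N·mm.
d³ = 16×4.119×10^7/(π×88.15) = 2.380×10^6 mm³.
d = 133.5 mm.

d = 134 mm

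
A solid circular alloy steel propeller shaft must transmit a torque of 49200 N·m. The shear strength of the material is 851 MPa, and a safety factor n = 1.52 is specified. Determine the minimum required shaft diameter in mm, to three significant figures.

Allowable shear stress τ_allow = 851/1.52 = 559.9 MPa.
For a solid shaft τ = 16T/(πd³), so d³ = 16T/(π τ_allow) = 16×4.9200×10^7/(π×559.9) = 447600 mm³.
d = (447600)^(1/3) = 76.49 mm.

d = 76.5 mm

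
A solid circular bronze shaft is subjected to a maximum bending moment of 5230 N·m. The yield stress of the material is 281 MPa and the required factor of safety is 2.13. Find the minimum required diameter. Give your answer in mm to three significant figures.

σ_allow = 281/2.13 = 131.9 MPa.
For a solid circular section σ = 32M/(πd³), so d³ = 32M/(π σ_allow) = 32×5230000/(π×131.9) = 403800 mm³.
d = 73.91 mm.

d = 73.9 mm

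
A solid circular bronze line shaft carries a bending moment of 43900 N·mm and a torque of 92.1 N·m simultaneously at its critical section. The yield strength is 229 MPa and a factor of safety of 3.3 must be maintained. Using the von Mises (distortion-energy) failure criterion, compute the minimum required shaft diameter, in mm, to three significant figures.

d = 23.7 mm

σ_allow = σ_y/n = 229/3.3 = 69.39 MPa.
For a solid shaft σ_b = 32M/(πd³) and τ = 16T/(πd³), so the von Mises stress is σ' = (16/πd³)·√(4M²+3T²).
√(4M²+3T²) = √(4×(43900)² + 3×(92100)²) = 182100 N·mm.
d³ = 16×182100/(π×69.39) = 13360 mm³.
d = 23.73 mm.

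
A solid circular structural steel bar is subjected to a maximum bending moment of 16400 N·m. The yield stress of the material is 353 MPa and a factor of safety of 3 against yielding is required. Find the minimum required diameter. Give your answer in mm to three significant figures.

σ_allow = 353/3 = 117.7 MPa.
For a solid circular section σ = 32M/(πd³), so d³ = 32M/(π σ_allow) = 32×1.6400×10^7/(π×117.7) = 1.420×10^6 mm³.
d = 112.4 mm.

d = 112 mm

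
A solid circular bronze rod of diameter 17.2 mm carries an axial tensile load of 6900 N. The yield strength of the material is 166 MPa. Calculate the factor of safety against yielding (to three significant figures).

A = πd²/4 = 232.4 mm².
σ = F/A = 6900.0/232.4 = 29.70 MPa.
n = 166/29.70 = 5.590.

n = 5.59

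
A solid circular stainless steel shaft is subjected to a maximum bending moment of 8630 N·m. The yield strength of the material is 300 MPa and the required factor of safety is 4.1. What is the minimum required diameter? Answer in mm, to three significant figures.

d = 106 mm

σ_allow = 300/4.1 = 73.17 MPa.
For a solid circular section σ = 32M/(πd³), so d³ = 32M/(π σ_allow) = 32×8630000/(π×73.17) = 1.201×10^6 mm³.
d = 106.3 mm.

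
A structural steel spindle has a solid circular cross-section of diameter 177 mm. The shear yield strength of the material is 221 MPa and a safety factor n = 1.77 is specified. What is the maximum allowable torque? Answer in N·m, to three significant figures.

τ_allow = 221/1.77 = 124.9 MPa.
For a solid shaft T_allow = τ_allow·πd³/16; πd³/16 = π×177³/16 = 1.089×10^6 mm³.
T_allow = 124.9×1.089×10^6 = 1.359×10^8 N·mm = 135900 N·m.

T_allow = 1.36×10^5 N·m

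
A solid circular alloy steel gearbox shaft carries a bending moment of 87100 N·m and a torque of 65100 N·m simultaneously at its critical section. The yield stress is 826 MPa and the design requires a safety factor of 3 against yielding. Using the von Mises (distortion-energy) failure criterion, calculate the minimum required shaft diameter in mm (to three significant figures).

d = 157 mm

σ_allow = σ_y/n = 826/3 = 275.3 MPa.
For a solid shaft σ_b = 32M/(πd³) and τ = 16T/(πd³), so the von Mises stress is σ' = (16/πd³)·√(4M²+3T²).
√(4M²+3T²) = √(4×(8.710×10^7)² + 3×(6.510×10^7)²) = 2.075×10^8 N·mm.
d³ = 16×2.075×10^8/(π×275.3) = 3.838×10^6 mm³.
d = 156.6 mm.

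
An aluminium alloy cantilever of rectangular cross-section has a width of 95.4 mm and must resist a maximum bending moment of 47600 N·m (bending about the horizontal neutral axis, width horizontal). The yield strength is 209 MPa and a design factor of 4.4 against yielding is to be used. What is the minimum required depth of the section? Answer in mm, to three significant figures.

h = 251 mm

σ_allow = 209/4.4 = 47.50 MPa.
For a rectangular section σ = 6M/(bh²), so h² = 6M/(b σ_allow) = 6×4.7600×10^7/(95.4×47.50) = 63030 mm².
h = 251.0 mm.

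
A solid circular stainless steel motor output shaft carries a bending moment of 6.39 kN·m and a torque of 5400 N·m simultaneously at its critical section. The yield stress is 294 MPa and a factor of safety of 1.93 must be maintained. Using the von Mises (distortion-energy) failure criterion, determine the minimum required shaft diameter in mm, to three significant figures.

σ_allow = σ_y/n = 294/1.93 = 152.3 MPa.
For a solid shaft σ_b = 32M/(πd³) and τ = 16T/(πd³), so the von Mises stress is σ' = (16/πd³)·√(4M²+3T²).
√(4M²+3T²) = √(4×(6.390×10^6)² + 3×(5.400×10^6)²) = 1.584×10^7 N·mm.
d³ = 16×1.584×10^7/(π×152.3) = 529500 mm³.
d = 80.90 mm.

d = 80.9 mm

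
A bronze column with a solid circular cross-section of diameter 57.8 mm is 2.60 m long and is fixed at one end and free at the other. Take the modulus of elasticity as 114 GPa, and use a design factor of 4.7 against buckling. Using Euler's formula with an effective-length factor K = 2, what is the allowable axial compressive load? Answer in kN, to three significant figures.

P_allow = 4.85 kN

I = πd⁴/64 = π×57.8⁴/64 = 547900 mm⁴.
Effective length L_e = KL = 2×2.60 m = 5200 mm.
Euler critical load P_cr = π²EI/L_e² = π²×114000×547900/5200² = 22800 N.
P_allow = P_cr/n = 22800/4.7 = 4850 N.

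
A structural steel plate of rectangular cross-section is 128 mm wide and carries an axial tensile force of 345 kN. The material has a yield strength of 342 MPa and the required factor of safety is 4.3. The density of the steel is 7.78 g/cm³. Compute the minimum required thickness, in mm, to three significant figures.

t = 33.9 mm

σ_allow = 342/4.3 = 79.53 MPa.
Required area A = F/σ_allow = 345000/79.53 = 4338 mm².
t = A/w = 4338/128 = 33.89 mm.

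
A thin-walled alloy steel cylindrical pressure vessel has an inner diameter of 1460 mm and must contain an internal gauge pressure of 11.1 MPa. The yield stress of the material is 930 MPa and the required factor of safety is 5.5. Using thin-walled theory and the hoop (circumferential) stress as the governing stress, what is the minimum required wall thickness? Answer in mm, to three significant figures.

σ_allow = 930/5.5 = 169.1 MPa.
Hoop stress σ_h = pD/(2t), so t = pD/(2σ_allow) = 11.1×1460/(2×169.1) = 47.92 mm.

t = 47.9 mm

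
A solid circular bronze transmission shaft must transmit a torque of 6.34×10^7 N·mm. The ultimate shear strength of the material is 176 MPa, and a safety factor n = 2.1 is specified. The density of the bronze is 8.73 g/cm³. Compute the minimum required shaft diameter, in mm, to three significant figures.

Allowable shear stress τ_allow = 176/2.1 = 83.81 MPa.
For a solid shaft τ = 16T/(πd³), so d³ = 16T/(π τ_allow) = 16×6.3400×10^7/(π×83.81) = 3.853×10^6 mm³.
d = (3.853×10^6)^(1/3) = 156.8 mm.

d = 157 mm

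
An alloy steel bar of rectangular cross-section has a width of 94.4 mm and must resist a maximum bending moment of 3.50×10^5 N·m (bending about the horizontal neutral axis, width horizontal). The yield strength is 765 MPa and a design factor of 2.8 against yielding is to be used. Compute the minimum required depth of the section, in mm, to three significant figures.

h = 285 mm

σ_allow = 765/2.8 = 273.2 MPa.
For a rectangular section σ = 6M/(bh²), so h² = 6M/(b σ_allow) = 6×3.5000×10^8/(94.4×273.2) = 81420 mm².
h = 285.3 mm.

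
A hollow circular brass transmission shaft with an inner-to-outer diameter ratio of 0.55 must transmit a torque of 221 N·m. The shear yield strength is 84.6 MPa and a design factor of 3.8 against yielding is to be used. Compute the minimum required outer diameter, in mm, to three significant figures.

d_o = 38.2 mm

τ_allow = 84.6/3.8 = 22.26 MPa.
For a hollow shaft τ = 16T/[πd_o³(1−k⁴)] with k = 0.55, so 1−k⁴ = 0.9085.
d_o³ = 16T/[π τ_allow (1−k⁴)] = 16×221000/(π×22.26×0.9085) = 55650 mm³.
d_o = 38.18 mm.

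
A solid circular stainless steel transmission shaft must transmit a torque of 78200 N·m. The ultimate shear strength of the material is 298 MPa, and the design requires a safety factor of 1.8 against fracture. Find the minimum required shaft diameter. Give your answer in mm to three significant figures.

d = 134 mm

Allowable shear stress τ_allow = 298/1.8 = 165.6 MPa.
For a solid shaft τ = 16T/(πd³), so d³ = 16T/(π τ_allow) = 16×7.8200×10^7/(π×165.6) = 2.406×10^6 mm³.
d = (2.406×10^6)^(1/3) = 134.0 mm.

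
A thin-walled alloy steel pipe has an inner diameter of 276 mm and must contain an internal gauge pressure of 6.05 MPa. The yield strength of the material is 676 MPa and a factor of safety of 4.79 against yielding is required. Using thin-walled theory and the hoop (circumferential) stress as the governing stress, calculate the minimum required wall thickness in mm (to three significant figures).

σ_allow = 676/4.79 = 141.1 MPa.
Hoop stress σ_h = pD/(2t), so t = pD/(2σ_allow) = 6.05×276/(2×141.1) = 5.916 mm.

t = 5.92 mm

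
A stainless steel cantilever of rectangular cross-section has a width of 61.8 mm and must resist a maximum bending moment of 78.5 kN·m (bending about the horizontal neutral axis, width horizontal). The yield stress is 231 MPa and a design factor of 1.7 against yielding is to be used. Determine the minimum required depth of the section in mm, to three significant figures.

h = 237 mm

σ_allow = 231/1.7 = 135.9 MPa.
For a rectangular section σ = 6M/(bh²), so h² = 6M/(b σ_allow) = 6×7.8500×10^7/(61.8×135.9) = 56090 mm².
h = 236.8 mm.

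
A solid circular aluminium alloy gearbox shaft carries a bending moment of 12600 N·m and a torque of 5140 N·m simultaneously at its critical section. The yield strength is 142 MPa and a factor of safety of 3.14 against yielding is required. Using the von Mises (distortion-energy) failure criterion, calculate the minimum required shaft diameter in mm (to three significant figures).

σ_allow = σ_y/n = 142/3.14 = 45.22 MPa.
For a solid shaft σ_b = 32M/(πd³) and τ = 16T/(πd³), so the von Mises stress is σ' = (16/πd³)·√(4M²+3T²).
√(4M²+3T²) = √(4×(1.260×10^7)² + 3×(5.140×10^6)²) = 2.673×10^7 N·mm.
d³ = 16×2.673×10^7/(π×45.22) = 3.010×10^6 mm³.
d = 144.4 mm.

d = 144 mm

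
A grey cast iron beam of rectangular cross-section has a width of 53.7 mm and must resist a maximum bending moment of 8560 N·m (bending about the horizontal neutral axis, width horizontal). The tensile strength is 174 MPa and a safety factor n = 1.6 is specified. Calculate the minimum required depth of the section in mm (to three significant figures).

h = 93.8 mm

σ_allow = 174/1.6 = 108.8 MPa.
For a rectangular section σ = 6M/(bh²), so h² = 6M/(b σ_allow) = 6×8560000/(53.7×108.8) = 8795 mm².
h = 93.78 mm.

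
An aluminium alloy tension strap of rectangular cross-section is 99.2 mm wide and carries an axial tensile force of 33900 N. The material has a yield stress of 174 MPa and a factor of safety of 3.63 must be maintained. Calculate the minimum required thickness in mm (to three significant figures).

σ_allow = 174/3.63 = 47.93 MPa.
Required area A = F/σ_allow = 33900/47.93 = 707.2 mm².
t = A/w = 707.2/99.2 = 7.129 mm.

t = 7.13 mm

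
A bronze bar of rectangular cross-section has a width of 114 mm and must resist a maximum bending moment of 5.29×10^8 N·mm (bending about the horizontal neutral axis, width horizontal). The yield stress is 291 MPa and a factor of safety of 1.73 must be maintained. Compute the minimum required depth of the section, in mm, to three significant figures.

h = 407 mm

σ_allow = 291/1.73 = 168.2 MPa.
For a rectangular section σ = 6M/(bh²), so h² = 6M/(b σ_allow) = 6×5.2900×10^8/(114×168.2) = 165500 mm².
h = 406.8 mm.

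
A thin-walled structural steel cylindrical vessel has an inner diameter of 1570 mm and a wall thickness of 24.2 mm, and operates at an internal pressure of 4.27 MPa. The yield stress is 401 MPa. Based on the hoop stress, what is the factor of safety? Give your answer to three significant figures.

σ_h = pD/(2t) = 4.27×1570/(2×24.2) = 138.5 MPa.
n = 401/138.5 = 2.895.

n = 2.90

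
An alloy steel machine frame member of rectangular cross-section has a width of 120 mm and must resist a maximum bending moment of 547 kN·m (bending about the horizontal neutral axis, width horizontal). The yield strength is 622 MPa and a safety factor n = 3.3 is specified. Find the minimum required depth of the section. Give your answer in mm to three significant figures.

h = 381 mm

σ_allow = 622/3.3 = 188.5 MPa.
For a rectangular section σ = 6M/(bh²), so h² = 6M/(b σ_allow) = 6×5.4700×10^8/(120×188.5) = 145100 mm².
h = 380.9 mm.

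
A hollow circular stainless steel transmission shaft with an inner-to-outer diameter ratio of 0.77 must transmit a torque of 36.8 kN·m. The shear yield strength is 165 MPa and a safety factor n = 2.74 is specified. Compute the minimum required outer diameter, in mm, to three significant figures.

d_o = 169 mm

τ_allow = 165/2.74 = 60.22 MPa.
For a hollow shaft τ = 16T/[πd_o³(1−k⁴)] with k = 0.77, so 1−k⁴ = 0.6485.
d_o³ = 16T/[π τ_allow (1−k⁴)] = 16×3.6800×10^7/(π×60.22×0.6485) = 4.799×10^6 mm³.
d_o = 168.7 mm.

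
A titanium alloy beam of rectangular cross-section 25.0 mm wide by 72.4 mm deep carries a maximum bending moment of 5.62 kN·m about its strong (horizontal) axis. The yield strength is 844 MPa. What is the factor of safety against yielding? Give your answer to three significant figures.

n = 3.28

Section modulus S = bh²/6 = 25.0×72.4²/6 = 21840 mm³.
σ = M/S = 5620000/21840 = 257.3 MPa.
n = 844/257.3 = 3.280.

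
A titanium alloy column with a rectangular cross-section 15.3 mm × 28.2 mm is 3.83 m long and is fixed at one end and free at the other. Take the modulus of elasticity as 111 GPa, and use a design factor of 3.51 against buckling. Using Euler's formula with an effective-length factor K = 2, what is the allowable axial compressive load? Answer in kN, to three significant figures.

P_allow = 0.0448 kN

Buckling occurs about the weak axis: I_min = h·b³/12 = 28.2×15.3³/12 = 8417 mm⁴ (b = 15.3 mm is the smaller dimension).
Effective length L_e = KL = 2×3.83 m = 7660 mm.
Euler critical load P_cr = π²EI/L_e² = π²×111000×8417/7660² = 157.1 N.
P_allow = P_cr/n = 157.1/3.51 = 44.77 N.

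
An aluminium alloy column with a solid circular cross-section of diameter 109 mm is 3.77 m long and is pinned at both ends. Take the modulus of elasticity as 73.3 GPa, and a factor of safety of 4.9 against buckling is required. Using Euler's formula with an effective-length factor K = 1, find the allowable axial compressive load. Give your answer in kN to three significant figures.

I = πd⁴/64 = π×109⁴/64 = 6.929×10^6 mm⁴.
Effective length L_e = KL = 1×3.77 m = 3770 mm.
Euler critical load P_cr = π²EI/L_e² = π²×73300×6.929×10^6/3770² = 352700 N.
P_allow = P_cr/n = 352700/4.9 = 71980 N.

P_allow = 72.0 kN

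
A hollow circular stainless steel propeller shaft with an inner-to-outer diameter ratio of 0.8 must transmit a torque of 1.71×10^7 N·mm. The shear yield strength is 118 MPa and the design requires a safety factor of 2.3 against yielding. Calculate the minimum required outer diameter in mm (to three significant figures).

d_o = 142 mm

τ_allow = 118/2.3 = 51.30 MPa.
For a hollow shaft τ = 16T/[πd_o³(1−k⁴)] with k = 0.8, so 1−k⁴ = 0.5904.
d_o³ = 16T/[π τ_allow (1−k⁴)] = 16×1.7100×10^7/(π×51.30×0.5904) = 2.875×10^6 mm³.
d_o = 142.2 mm.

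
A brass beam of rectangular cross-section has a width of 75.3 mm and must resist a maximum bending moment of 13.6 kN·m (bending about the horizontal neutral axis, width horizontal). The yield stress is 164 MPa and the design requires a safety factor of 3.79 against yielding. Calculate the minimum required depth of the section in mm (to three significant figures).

h = 158 mm

σ_allow = 164/3.79 = 43.27 MPa.
For a rectangular section σ = 6M/(bh²), so h² = 6M/(b σ_allow) = 6×1.3600×10^7/(75.3×43.27) = 25040 mm².
h = 158.3 mm.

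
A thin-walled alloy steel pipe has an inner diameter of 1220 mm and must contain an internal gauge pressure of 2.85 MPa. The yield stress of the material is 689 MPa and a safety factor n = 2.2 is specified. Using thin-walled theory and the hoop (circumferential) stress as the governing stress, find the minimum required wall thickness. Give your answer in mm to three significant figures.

t = 5.55 mm

σ_allow = 689/2.2 = 313.2 MPa.
Hoop stress σ_h = pD/(2t), so t = pD/(2σ_allow) = 2.85×1220/(2×313.2) = 5.551 mm.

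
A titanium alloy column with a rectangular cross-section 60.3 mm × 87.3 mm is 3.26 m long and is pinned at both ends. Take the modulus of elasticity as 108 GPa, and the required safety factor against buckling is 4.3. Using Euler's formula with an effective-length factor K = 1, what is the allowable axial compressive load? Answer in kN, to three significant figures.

Buckling occurs about the weak axis: I_min = h·b³/12 = 87.3×60.3³/12 = 1.595×10^6 mm⁴ (b = 60.3 mm is the smaller dimension).
Effective length L_e = KL = 1×3.26 m = 3260 mm.
Euler critical load P_cr = π²EI/L_e² = π²×108000×1.595×10^6/3260² = 160000 N.
P_allow = P_cr/n = 160000/4.3 = 37210 N.

P_allow = 37.2 kN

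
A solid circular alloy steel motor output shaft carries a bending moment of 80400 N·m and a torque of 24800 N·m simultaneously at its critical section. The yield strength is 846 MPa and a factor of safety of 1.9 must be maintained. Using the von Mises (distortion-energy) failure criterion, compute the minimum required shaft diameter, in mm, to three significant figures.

σ_allow = σ_y/n = 846/1.9 = 445.3 MPa.
For a solid shaft σ_b = 32M/(πd³) and τ = 16T/(πd³), so the von Mises stress is σ' = (16/πd³)·√(4M²+3T²).
√(4M²+3T²) = √(4×(8.040×10^7)² + 3×(2.480×10^7)²) = 1.664×10^8 N·mm.
d³ = 16×1.664×10^8/(π×445.3) = 1.904×10^6 mm³.
d = 123.9 mm.

d = 124 mm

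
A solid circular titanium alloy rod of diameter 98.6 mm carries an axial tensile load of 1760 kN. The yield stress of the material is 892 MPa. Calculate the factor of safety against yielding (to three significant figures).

n = 3.87

A = πd²/4 = 7636 mm².
σ = F/A = 1760000/7636 = 230.5 MPa.
n = 892/230.5 = 3.870.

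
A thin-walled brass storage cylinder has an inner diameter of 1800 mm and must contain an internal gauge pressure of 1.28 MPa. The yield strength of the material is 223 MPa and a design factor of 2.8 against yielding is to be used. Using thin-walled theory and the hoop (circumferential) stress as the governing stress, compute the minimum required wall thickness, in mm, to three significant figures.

σ_allow = 223/2.8 = 79.64 MPa.
Hoop stress σ_h = pD/(2t), so t = pD/(2σ_allow) = 1.28×1800/(2×79.64) = 14.46 mm.

t = 14.5 mm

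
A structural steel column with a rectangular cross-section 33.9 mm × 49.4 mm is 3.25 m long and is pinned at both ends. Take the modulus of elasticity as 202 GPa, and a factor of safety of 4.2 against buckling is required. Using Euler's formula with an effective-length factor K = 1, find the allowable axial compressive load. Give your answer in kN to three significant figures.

Buckling occurs about the weak axis: I_min = h·b³/12 = 49.4×33.9³/12 = 160400 mm⁴ (b = 33.9 mm is the smaller dimension).
Effective length L_e = KL = 1×3.25 m = 3250 mm.
Euler critical load P_cr = π²EI/L_e² = π²×202000×160400/3250² = 30270 N.
P_allow = P_cr/n = 30270/4.2 = 7207 N.

P_allow = 7.21 kN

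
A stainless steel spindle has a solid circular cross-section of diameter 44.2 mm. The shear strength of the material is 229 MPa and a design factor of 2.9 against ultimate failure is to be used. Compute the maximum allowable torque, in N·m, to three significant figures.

τ_allow = 229/2.9 = 78.97 MPa.
For a solid shaft T_allow = τ_allow·πd³/16; πd³/16 = π×44.2³/16 = 16950 mm³.
T_allow = 78.97×16950 = 1.339×10^6 N·mm = 1339 N·m.

T_allow = 1340 N·m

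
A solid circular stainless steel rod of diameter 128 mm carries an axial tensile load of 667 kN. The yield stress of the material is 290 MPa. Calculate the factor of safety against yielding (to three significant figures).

n = 5.59

A = πd²/4 = 12870 mm².
σ = F/A = 667000/12870 = 51.83 MPa.
n = 290/51.83 = 5.595.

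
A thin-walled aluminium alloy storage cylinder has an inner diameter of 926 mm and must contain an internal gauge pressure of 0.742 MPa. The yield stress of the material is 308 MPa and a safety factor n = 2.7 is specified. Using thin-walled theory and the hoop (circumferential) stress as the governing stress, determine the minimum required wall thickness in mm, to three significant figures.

σ_allow = 308/2.7 = 114.1 MPa.
Hoop stress σ_h = pD/(2t), so t = pD/(2σ_allow) = 0.742×926/(2×114.1) = 3.012 mm.

t = 3.01 mm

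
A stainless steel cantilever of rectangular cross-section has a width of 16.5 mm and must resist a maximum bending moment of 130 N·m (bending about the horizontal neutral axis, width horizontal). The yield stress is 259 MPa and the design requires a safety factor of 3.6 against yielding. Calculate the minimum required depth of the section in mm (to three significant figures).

h = 25.6 mm

σ_allow = 259/3.6 = 71.94 MPa.
For a rectangular section σ = 6M/(bh²), so h² = 6M/(b σ_allow) = 6×130000/(16.5×71.94) = 657.1 mm².
h = 25.63 mm.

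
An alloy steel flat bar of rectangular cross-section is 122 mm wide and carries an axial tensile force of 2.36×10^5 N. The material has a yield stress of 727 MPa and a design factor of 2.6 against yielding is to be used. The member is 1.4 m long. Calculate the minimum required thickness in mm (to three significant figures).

σ_allow = 727/2.6 = 279.6 MPa.
Required area A = F/σ_allow = 236000/279.6 = 844.0 mm².
t = A/w = 844.0/122 = 6.918 mm.

t = 6.92 mm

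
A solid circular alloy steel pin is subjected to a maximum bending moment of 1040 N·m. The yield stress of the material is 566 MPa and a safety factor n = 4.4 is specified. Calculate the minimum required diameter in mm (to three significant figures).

σ_allow = 566/4.4 = 128.6 MPa.
For a solid circular section σ = 32M/(πd³), so d³ = 32M/(π σ_allow) = 32×1040000/(π×128.6) = 82350 mm³.
d = 43.51 mm.

d = 43.5 mm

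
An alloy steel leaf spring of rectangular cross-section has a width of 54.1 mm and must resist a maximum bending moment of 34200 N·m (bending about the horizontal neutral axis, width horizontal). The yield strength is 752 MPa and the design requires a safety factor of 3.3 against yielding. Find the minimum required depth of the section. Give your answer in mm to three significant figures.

h = 129 mm

σ_allow = 752/3.3 = 227.9 MPa.
For a rectangular section σ = 6M/(bh²), so h² = 6M/(b σ_allow) = 6×3.4200×10^7/(54.1×227.9) = 16640 mm².
h = 129.0 mm.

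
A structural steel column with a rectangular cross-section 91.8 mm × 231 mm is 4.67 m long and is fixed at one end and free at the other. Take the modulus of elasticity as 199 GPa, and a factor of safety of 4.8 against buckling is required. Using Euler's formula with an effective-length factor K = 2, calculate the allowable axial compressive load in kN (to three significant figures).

Buckling occurs about the weak axis: I_min = h·b³/12 = 231×91.8³/12 = 1.489×10^7 mm⁴ (b = 91.8 mm is the smaller dimension).
Effective length L_e = KL = 2×4.67 m = 9340 mm.
Euler critical load P_cr = π²EI/L_e² = π²×199000×1.489×10^7/9340² = 335300 N.
P_allow = P_cr/n = 335300/4.8 = 69850 N.

P_allow = 69.9 kN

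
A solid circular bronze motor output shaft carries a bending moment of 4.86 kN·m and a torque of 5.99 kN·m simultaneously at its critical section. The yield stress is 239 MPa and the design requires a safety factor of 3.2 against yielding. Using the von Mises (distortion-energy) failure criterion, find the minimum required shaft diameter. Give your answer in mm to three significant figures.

d = 99.0 mm

σ_allow = σ_y/n = 239/3.2 = 74.69 MPa.
For a solid shaft σ_b = 32M/(πd³) and τ = 16T/(πd³), so the von Mises stress is σ' = (16/πd³)·√(4M²+3T²).
√(4M²+3T²) = √(4×(4.860×10^6)² + 3×(5.990×10^6)²) = 1.422×10^7 N·mm.
d³ = 16×1.422×10^7/(π×74.69) = 969500 mm³.
d = 98.97 mm.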